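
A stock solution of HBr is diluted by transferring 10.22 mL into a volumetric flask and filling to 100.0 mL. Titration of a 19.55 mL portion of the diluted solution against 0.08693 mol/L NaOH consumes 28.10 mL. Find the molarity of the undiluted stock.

1.22 M

n(NaOH) = 0.08693 x 0.02810 = 0.002443 mol.
n(HBr) in the aliquot = 0.002443 mol.
[diluted HBr] = 0.002443 / 0.01955 = 0.1249 M.
Dilution factor = 100.0/10.22 = 9.785, so [stock] = 0.1249 x 9.785 = 1.22 M.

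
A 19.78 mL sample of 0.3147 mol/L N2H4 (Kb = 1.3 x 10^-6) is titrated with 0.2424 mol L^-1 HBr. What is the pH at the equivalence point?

4.49

n(N2H4) = 0.3147 x 0.01978 = 0.006225 mol; V(HBr) at equivalence = 0.006225/0.2424 = 0.02568 L.
At equivalence the base is fully converted to N2H5+; total volume = 0.04546 L, so [N2H5+] = 0.006225/0.04546 = 0.1369 M.
Ka(N2H5+) = Kw/Kb = 1.0e-14 / 1.3 x 10^-6 = 7.69e-9.
[H^+] = sqrt(Ka x [N2H5+]) = sqrt(7.69e-9 x 0.1369) = 3.25e-5 M.
pH = -log(3.25e-5) = 4.49.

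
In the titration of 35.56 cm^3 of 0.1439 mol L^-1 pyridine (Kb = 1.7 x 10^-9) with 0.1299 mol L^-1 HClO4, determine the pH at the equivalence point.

3.20

n(C5H5N) = 0.1439 x 0.03556 = 0.005117 mol; V(HClO4) at equivalence = 0.005117/0.1299 = 0.03939 L.
At equivalence the base is fully converted to C5H5NH+; total volume = 0.07495 L, so [C5H5NH+] = 0.005117/0.07495 = 0.06827 M.
Ka(C5H5NH+) = Kw/Kb = 1.0e-14 / 1.7 x 10^-9 = 5.88e-6.
[H^+] = sqrt(Ka x [C5H5NH+]) = sqrt(5.88e-6 x 0.06827) = 0.000634 M.
pH = -log(0.000634) = 3.20.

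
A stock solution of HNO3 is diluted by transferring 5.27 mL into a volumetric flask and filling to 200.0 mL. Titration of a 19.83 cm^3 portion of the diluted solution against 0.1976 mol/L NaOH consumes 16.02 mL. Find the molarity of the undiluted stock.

n(NaOH) = 0.1976 x 0.01602 = 0.003166 mol.
n(HNO3) in the aliquot = 0.003166 mol.
[diluted HNO3] = 0.003166 / 0.01983 = 0.1596 M.
Dilution factor = 200.0/5.270 = 37.95, so [stock] = 0.1596 x 37.95 = 6.06 M.

6.06 M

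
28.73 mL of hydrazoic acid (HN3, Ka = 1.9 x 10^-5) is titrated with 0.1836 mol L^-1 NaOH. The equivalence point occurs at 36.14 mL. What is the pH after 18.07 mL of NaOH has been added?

18.07 mL is exactly half the equivalence volume (36.14/2), i.e. the half-equivalence point.
There, n(HA) = n(A^-), so pH = pKa = -log(1.9 x 10^-5) = 4.72.

4.72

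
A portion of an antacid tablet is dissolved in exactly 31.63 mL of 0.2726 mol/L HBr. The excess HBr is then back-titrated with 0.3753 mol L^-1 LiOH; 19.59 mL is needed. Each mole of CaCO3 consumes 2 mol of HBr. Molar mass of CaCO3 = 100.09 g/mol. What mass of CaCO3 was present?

0.0636 g

Total n(HBr) added = 0.2726 x 0.03163 = 0.008622 mol.
n(LiOH) used = 0.3753 x 0.01959 = 0.007352 mol, which equals the excess n(HBr).
So n(HBr) consumed by the sample = 0.008622 - 0.007352 = 0.001270 mol.
n(CaCO3) = 0.001270 / 2 = 0.0006351 mol.
mass = 0.0006351 mol x 100.09 g/mol = 0.0636 g.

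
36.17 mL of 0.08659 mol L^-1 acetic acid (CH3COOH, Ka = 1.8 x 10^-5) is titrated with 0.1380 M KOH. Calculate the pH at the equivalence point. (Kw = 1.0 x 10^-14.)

n(CH3COOH) = 0.08659 x 0.03617 = 0.003132 mol; V(KOH) at equivalence = 0.003132/0.1380 = 0.02270 L.
At equivalence all the acid is converted to CH3COO-; total volume = 0.03617 + 0.02270 = 0.05887 L, so [CH3COO-] = 0.003132/0.05887 = 0.05321 M.
Kb = Kw/Ka = 1.0e-14 / 1.8 x 10^-5 = 5.56e-10.
[OH^-] = sqrt(Kb x [CH3COO-]) = sqrt(5.56e-10 x 0.05321) = 5.44e-6 M.
pOH = 5.26, so pH = 14.00 - 5.26 = 8.74.

8.74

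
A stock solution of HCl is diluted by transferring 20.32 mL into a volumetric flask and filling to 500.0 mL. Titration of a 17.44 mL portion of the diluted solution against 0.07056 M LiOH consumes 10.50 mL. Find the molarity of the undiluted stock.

n(LiOH) = 0.07056 x 0.01050 = 0.0007409 mol.
n(HCl) in the aliquot = 0.0007409 mol.
[diluted HCl] = 0.0007409 / 0.01744 = 0.04248 M.
Dilution factor = 500.0/20.32 = 24.61, so [stock] = 0.04248 x 24.61 = 1.05 M.

1.05 M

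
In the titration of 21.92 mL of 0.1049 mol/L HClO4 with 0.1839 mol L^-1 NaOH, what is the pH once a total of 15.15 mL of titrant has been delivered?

12.12

n(acid) = 0.1049 x 0.02192 = 0.002299 mol; n(NaOH) added = 0.1839 x 0.01515 = 0.002786 mol.
Base is in excess by 0.002786 - 0.002299 = 0.0004867 mol in a total volume of 0.03707 L.
[OH^-] = 0.0004867/0.03707 = 0.01313 M, so pOH = 1.88 and pH = 14.00 - 1.88 = 12.12.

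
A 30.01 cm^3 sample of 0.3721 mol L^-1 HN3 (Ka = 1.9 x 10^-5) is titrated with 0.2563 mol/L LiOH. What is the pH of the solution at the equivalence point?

8.95

n(HN3) = 0.3721 x 0.03001 = 0.01117 mol; V(LiOH) at equivalence = 0.01117/0.2563 = 0.04357 L.
At equivalence all the acid is converted to N3-; total volume = 0.03001 + 0.04357 = 0.07358 L, so [N3-] = 0.01117/0.07358 = 0.1518 M.
Kb = Kw/Ka = 1.0e-14 / 1.9 x 10^-5 = 5.26e-10.
[OH^-] = sqrt(Kb x [N3-]) = sqrt(5.26e-10 x 0.1518) = 8.94e-6 M.
pOH = 5.05, so pH = 14.00 - 5.05 = 8.95.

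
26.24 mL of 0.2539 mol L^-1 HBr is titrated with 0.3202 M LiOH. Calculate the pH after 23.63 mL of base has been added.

n(acid) = 0.2539 x 0.02624 = 0.006662 mol; n(LiOH) added = 0.3202 x 0.02363 = 0.007566 mol.
Base is in excess by 0.007566 - 0.006662 = 0.0009040 mol in a total volume of 0.04987 L.
[OH^-] = 0.0009040/0.04987 = 0.01813 M, so pOH = 1.74 and pH = 14.00 - 1.74 = 12.26.

12.26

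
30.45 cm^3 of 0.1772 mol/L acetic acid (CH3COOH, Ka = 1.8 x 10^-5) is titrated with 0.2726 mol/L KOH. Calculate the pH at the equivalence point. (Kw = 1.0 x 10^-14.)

n(CH3COOH) = 0.1772 x 0.03045 = 0.005396 mol; V(KOH) at equivalence = 0.005396/0.2726 = 0.01979 L.
At equivalence all the acid is converted to CH3COO-; total volume = 0.03045 + 0.01979 = 0.05024 L, so [CH3COO-] = 0.005396/0.05024 = 0.1074 M.
Kb = Kw/Ka = 1.0e-14 / 1.8 x 10^-5 = 5.56e-10.
[OH^-] = sqrt(Kb x [CH3COO-]) = sqrt(5.56e-10 x 0.1074) = 7.72e-6 M.
pOH = 5.11, so pH = 14.00 - 5.11 = 8.89.

8.89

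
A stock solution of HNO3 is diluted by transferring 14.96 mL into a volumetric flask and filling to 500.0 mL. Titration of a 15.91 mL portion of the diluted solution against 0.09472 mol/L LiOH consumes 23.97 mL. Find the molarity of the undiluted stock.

n(LiOH) = 0.09472 x 0.02397 = 0.002270 mol.
n(HNO3) in the aliquot = 0.002270 mol.
[diluted HNO3] = 0.002270 / 0.01591 = 0.1427 M.
Dilution factor = 500.0/14.96 = 33.42, so [stock] = 0.1427 x 33.42 = 4.77 M.

4.77 M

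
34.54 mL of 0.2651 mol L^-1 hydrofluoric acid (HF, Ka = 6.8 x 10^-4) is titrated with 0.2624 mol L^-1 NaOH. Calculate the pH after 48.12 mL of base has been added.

n(acid) = 0.2651 x 0.03454 = 0.009157 mol; n(NaOH) added = 0.2624 x 0.04812 = 0.01263 mol.
Base is in excess by 0.01263 - 0.009157 = 0.003470 mol in a total volume of 0.08266 L.
[OH^-] = 0.003470/0.08266 = 0.04198 M, so pOH = 1.38 and pH = 14.00 - 1.38 = 12.62.

12.62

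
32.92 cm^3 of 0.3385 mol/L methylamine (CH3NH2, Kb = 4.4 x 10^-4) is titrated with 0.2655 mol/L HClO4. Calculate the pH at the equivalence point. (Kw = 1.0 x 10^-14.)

5.74

n(CH3NH2) = 0.3385 x 0.03292 = 0.01114 mol; V(HClO4) at equivalence = 0.01114/0.2655 = 0.04197 L.
At equivalence the base is fully converted to CH3NH3+; total volume = 0.07489 L, so [CH3NH3+] = 0.01114/0.07489 = 0.1488 M.
Ka(CH3NH3+) = Kw/Kb = 1.0e-14 / 4.4 x 10^-4 = 2.27e-11.
[H^+] = sqrt(Ka x [CH3NH3+]) = sqrt(2.27e-11 x 0.1488) = 1.84e-6 M.
pH = -log(1.84e-6) = 5.74.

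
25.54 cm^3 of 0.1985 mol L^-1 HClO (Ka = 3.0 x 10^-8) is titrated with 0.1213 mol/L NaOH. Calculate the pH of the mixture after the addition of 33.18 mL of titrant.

Initial n(HClO) = 0.1985 x 0.02554 = 0.005070 mol.
n(NaOH) added = 0.1213 x 0.03318 = 0.004025 mol, converting that many moles of HClO to ClO-.
Remaining n(HClO) = 0.001045 mol; n(ClO-) = 0.004025 mol.
By Henderson-Hasselbalch, pH = pKa + log([A^-]/[HA]) = 7.52 + log(0.004025/0.001045) = 7.52 + (+0.59) = 8.11.

8.11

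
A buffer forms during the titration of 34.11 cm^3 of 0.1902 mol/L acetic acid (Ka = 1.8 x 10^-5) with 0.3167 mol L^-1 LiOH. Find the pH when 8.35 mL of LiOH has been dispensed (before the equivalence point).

Initial n(CH3COOH) = 0.1902 x 0.03411 = 0.006488 mol.
n(LiOH) added = 0.3167 x 0.008350 = 0.002644 mol, converting that many moles of CH3COOH to CH3COO-.
Remaining n(CH3COOH) = 0.003843 mol; n(CH3COO-) = 0.002644 mol.
By Henderson-Hasselbalch, pH = pKa + log([A^-]/[HA]) = 4.74 + log(0.002644/0.003843) = 4.74 + (-0.16) = 4.58.

4.58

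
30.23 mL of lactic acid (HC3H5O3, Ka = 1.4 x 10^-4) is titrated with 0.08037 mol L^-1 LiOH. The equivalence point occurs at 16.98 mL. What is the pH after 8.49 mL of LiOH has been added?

3.85

8.49 mL is exactly half the equivalence volume (16.98/2), i.e. the half-equivalence point.
There, n(HA) = n(A^-), so pH = pKa = -log(1.4 x 10^-4) = 3.85.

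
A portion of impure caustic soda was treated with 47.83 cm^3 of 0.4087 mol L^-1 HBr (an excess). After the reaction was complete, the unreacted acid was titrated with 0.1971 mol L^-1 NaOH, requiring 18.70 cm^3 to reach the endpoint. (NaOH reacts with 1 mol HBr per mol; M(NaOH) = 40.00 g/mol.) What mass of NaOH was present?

0.634 g

Total n(HBr) added = 0.4087 x 0.04783 = 0.01955 mol.
n(NaOH) used = 0.1971 x 0.01870 = 0.003686 mol, which equals the excess n(HBr).
So n(HBr) consumed by the sample = 0.01955 - 0.003686 = 0.01586 mol.
n(NaOH) = 0.01586 / 1 = 0.01586 mol.
mass = 0.01586 mol x 40.00 g/mol = 0.634 g.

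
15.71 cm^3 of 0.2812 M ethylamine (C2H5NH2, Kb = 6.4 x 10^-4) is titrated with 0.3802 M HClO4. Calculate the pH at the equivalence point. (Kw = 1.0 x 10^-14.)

5.80

n(C2H5NH2) = 0.2812 x 0.01571 = 0.004418 mol; V(HClO4) at equivalence = 0.004418/0.3802 = 0.01162 L.
At equivalence the base is fully converted to C2H5NH3+; total volume = 0.02733 L, so [C2H5NH3+] = 0.004418/0.02733 = 0.1616 M.
Ka(C2H5NH3+) = Kw/Kb = 1.0e-14 / 6.4 x 10^-4 = 1.56e-11.
[H^+] = sqrt(Ka x [C2H5NH3+]) = sqrt(1.56e-11 x 0.1616) = 1.59e-6 M.
pH = -log(1.59e-6) = 5.80.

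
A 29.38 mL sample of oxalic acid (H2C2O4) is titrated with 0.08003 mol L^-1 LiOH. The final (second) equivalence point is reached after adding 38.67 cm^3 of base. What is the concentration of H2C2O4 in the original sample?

n(LiOH) = 0.08003 x 0.03867 = 0.003095 mol.
At the final (second) equivalence point, 2 mol OH^- react per mol H2C2O4, so n(H2C2O4) = 0.003095 / 2 = 0.001547 mol.
[H2C2O4] = 0.001547 / 0.02938 L = 0.0527 M.

0.0527 M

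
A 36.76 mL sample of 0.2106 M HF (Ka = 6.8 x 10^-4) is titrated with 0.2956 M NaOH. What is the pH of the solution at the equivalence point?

n(HF) = 0.2106 x 0.03676 = 0.007742 mol; V(NaOH) at equivalence = 0.007742/0.2956 = 0.02619 L.
At equivalence all the acid is converted to F-; total volume = 0.03676 + 0.02619 = 0.06295 L, so [F-] = 0.007742/0.06295 = 0.1230 M.
Kb = Kw/Ka = 1.0e-14 / 6.8 x 10^-4 = 1.47e-11.
[OH^-] = sqrt(Kb x [F-]) = sqrt(1.47e-11 x 0.1230) = 1.34e-6 M.
pOH = 5.87, so pH = 14.00 - 5.87 = 8.13.

8.13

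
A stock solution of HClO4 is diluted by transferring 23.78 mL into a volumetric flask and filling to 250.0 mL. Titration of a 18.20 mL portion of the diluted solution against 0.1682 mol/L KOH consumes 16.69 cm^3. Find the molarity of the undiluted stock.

1.62 M

n(KOH) = 0.1682 x 0.01669 = 0.002807 mol.
n(HClO4) in the aliquot = 0.002807 mol.
[diluted HClO4] = 0.002807 / 0.01820 = 0.1542 M.
Dilution factor = 250.0/23.78 = 10.51, so [stock] = 0.1542 x 10.51 = 1.62 M.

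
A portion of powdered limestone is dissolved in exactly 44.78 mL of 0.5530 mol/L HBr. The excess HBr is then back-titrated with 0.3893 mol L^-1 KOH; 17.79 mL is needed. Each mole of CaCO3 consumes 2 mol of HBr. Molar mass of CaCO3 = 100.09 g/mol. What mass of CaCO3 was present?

Total n(HBr) added = 0.5530 x 0.04478 = 0.02476 mol.
n(KOH) used = 0.3893 x 0.01779 = 0.006926 mol, which equals the excess n(HBr).
So n(HBr) consumed by the sample = 0.02476 - 0.006926 = 0.01784 mol.
n(CaCO3) = 0.01784 / 2 = 0.008919 mol.
mass = 0.008919 mol x 100.09 g/mol = 0.893 g.

0.893 g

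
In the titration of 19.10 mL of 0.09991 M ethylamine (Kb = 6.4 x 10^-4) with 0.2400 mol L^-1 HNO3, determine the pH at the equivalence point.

5.98

n(C2H5NH2) = 0.09991 x 0.01910 = 0.001908 mol; V(HNO3) at equivalence = 0.001908/0.2400 = 0.007951 L.
At equivalence the base is fully converted to C2H5NH3+; total volume = 0.02705 L, so [C2H5NH3+] = 0.001908/0.02705 = 0.07054 M.
Ka(C2H5NH3+) = Kw/Kb = 1.0e-14 / 6.4 x 10^-4 = 1.56e-11.
[H^+] = sqrt(Ka x [C2H5NH3+]) = sqrt(1.56e-11 x 0.07054) = 1.05e-6 M.
pH = -log(1.05e-6) = 5.98.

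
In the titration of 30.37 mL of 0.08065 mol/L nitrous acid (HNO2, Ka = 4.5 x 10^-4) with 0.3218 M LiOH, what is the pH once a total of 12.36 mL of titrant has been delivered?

12.55

n(acid) = 0.08065 x 0.03037 = 0.002449 mol; n(LiOH) added = 0.3218 x 0.01236 = 0.003977 mol.
Base is in excess by 0.003977 - 0.002449 = 0.001528 mol in a total volume of 0.04273 L.
[OH^-] = 0.001528/0.04273 = 0.03576 M, so pOH = 1.45 and pH = 14.00 - 1.45 = 12.55.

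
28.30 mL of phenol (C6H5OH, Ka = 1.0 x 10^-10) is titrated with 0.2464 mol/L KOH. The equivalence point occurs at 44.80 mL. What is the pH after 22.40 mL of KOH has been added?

10.00

22.40 mL is exactly half the equivalence volume (44.80/2), i.e. the half-equivalence point.
There, n(HA) = n(A^-), so pH = pKa = -log(1.0 x 10^-10) = 10.00.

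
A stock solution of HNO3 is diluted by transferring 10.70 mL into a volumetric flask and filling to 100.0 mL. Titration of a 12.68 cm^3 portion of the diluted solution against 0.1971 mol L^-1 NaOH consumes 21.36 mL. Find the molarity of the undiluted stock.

n(NaOH) = 0.1971 x 0.02136 = 0.004210 mol.
n(HNO3) in the aliquot = 0.004210 mol.
[diluted HNO3] = 0.004210 / 0.01268 = 0.3320 M.
Dilution factor = 100.0/10.70 = 9.346, so [stock] = 0.3320 x 9.346 = 3.10 M.

3.10 M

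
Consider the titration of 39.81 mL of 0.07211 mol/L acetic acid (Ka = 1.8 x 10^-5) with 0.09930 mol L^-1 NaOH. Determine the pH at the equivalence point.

8.68

n(CH3COOH) = 0.07211 x 0.03981 = 0.002871 mol; V(NaOH) at equivalence = 0.002871/0.09930 = 0.02891 L.
At equivalence all the acid is converted to CH3COO-; total volume = 0.03981 + 0.02891 = 0.06872 L, so [CH3COO-] = 0.002871/0.06872 = 0.04177 M.
Kb = Kw/Ka = 1.0e-14 / 1.8 x 10^-5 = 5.56e-10.
[OH^-] = sqrt(Kb x [CH3COO-]) = sqrt(5.56e-10 x 0.04177) = 4.82e-6 M.
pOH = 5.32, so pH = 14.00 - 5.32 = 8.68.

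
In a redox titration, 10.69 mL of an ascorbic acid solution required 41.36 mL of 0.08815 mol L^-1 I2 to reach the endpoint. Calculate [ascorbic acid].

n(I2) = 0.08815 x 0.04136 = 0.003646 mol.
From the balanced equation, 1 mol I2 reacts with 1 mol ascorbic acid, so n(ascorbic acid) = 0.003646 x 1/1 = 0.003646 mol.
[ascorbic acid] = 0.003646 / 0.01069 L = 0.341 M.

0.341 M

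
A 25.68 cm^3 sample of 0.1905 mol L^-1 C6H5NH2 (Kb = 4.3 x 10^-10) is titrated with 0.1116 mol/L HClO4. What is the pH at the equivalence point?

n(C6H5NH2) = 0.1905 x 0.02568 = 0.004892 mol; V(HClO4) at equivalence = 0.004892/0.1116 = 0.04384 L.
At equivalence the base is fully converted to C6H5NH3+; total volume = 0.06952 L, so [C6H5NH3+] = 0.004892/0.06952 = 0.07037 M.
Ka(C6H5NH3+) = Kw/Kb = 1.0e-14 / 4.3 x 10^-10 = 2.33e-5.
[H^+] = sqrt(Ka x [C6H5NH3+]) = sqrt(2.33e-5 x 0.07037) = 0.00128 M.
pH = -log(0.00128) = 2.89.

2.89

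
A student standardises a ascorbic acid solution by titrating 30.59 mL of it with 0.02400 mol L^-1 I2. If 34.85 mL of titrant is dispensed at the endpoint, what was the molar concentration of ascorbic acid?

0.0273 M

n(I2) = 0.02400 x 0.03485 = 0.0008364 mol.
From the balanced equation, 1 mol I2 reacts with 1 mol ascorbic acid, so n(ascorbic acid) = 0.0008364 x 1/1 = 0.0008364 mol.
[ascorbic acid] = 0.0008364 / 0.03059 L = 0.0273 M.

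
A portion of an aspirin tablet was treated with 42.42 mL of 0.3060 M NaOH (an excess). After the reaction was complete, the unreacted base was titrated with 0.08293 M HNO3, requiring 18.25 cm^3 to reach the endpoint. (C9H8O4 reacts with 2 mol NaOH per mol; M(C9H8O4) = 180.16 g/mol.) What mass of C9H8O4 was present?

Total n(NaOH) added = 0.3060 x 0.04242 = 0.01298 mol.
n(HNO3) used = 0.08293 x 0.01825 = 0.001513 mol, which equals the excess n(NaOH).
So n(NaOH) consumed by the sample = 0.01298 - 0.001513 = 0.01147 mol.
n(C9H8O4) = 0.01147 / 2 = 0.005734 mol.
mass = 0.005734 mol x 180.16 g/mol = 1.03 g.

1.03 g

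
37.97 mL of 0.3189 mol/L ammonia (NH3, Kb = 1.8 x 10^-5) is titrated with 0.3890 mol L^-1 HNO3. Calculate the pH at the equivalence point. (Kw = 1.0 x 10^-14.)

5.01

n(NH3) = 0.3189 x 0.03797 = 0.01211 mol; V(HNO3) at equivalence = 0.01211/0.3890 = 0.03113 L.
At equivalence the base is fully converted to NH4+; total volume = 0.06910 L, so [NH4+] = 0.01211/0.06910 = 0.1752 M.
Ka(NH4+) = Kw/Kb = 1.0e-14 / 1.8 x 10^-5 = 5.56e-10.
[H^+] = sqrt(Ka x [NH4+]) = sqrt(5.56e-10 x 0.1752) = 9.87e-6 M.
pH = -log(9.87e-6) = 5.01.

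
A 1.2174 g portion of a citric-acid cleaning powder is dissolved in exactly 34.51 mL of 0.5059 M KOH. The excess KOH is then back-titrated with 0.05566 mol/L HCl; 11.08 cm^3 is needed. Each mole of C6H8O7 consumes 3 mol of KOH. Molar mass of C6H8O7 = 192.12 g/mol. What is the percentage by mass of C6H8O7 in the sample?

Total n(KOH) added = 0.5059 x 0.03451 = 0.01746 mol.
n(HCl) used = 0.05566 x 0.01108 = 0.0006167 mol, which equals the excess n(KOH).
So n(KOH) consumed by the sample = 0.01746 - 0.0006167 = 0.01684 mol.
n(C6H8O7) = 0.01684 / 3 = 0.005614 mol.
mass C6H8O7 = 0.005614 x 192.12 = 1.079 g, so %C6H8O7 = 1.079/1.2174 x 100 = 88.6%.

88.6%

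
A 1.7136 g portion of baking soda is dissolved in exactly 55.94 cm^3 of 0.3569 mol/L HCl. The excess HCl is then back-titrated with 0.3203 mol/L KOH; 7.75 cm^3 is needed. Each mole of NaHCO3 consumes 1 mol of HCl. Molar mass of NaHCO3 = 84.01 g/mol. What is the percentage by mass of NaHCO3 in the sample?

Total n(HCl) added = 0.3569 x 0.05594 = 0.01996 mol.
n(KOH) used = 0.3203 x 0.007750 = 0.002482 mol, which equals the excess n(HCl).
So n(HCl) consumed by the sample = 0.01996 - 0.002482 = 0.01748 mol.
n(NaHCO3) = 0.01748 / 1 = 0.01748 mol.
mass NaHCO3 = 0.01748 x 84.01 = 1.469 g, so %NaHCO3 = 1.469/1.7136 x 100 = 85.7%.

85.7%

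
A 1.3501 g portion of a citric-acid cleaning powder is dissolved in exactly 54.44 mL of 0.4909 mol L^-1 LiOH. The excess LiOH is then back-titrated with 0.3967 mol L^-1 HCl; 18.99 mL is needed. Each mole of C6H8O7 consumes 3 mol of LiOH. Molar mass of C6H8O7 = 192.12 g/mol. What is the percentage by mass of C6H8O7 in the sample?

Total n(LiOH) added = 0.4909 x 0.05444 = 0.02672 mol.
n(HCl) used = 0.3967 x 0.01899 = 0.007533 mol, which equals the excess n(LiOH).
So n(LiOH) consumed by the sample = 0.02672 - 0.007533 = 0.01919 mol.
n(C6H8O7) = 0.01919 / 3 = 0.006397 mol.
mass C6H8O7 = 0.006397 x 192.12 = 1.229 g, so %C6H8O7 = 1.229/1.3501 x 100 = 91.0%.

91.0%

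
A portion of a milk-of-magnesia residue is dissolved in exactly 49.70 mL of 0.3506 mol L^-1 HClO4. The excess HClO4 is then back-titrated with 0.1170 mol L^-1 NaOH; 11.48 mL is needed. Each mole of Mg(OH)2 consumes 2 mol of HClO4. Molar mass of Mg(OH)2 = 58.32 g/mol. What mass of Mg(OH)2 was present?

Total n(HClO4) added = 0.3506 x 0.04970 = 0.01742 mol.
n(NaOH) used = 0.1170 x 0.01148 = 0.001343 mol, which equals the excess n(HClO4).
So n(HClO4) consumed by the sample = 0.01742 - 0.001343 = 0.01608 mol.
n(Mg(OH)2) = 0.01608 / 2 = 0.008041 mol.
mass = 0.008041 mol x 58.32 g/mol = 0.469 g.

0.469 g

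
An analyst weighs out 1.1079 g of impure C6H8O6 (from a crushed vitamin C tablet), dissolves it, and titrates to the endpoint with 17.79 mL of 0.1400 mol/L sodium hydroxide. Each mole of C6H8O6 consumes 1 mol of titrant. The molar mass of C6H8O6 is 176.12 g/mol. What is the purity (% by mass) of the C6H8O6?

39.6%

n(NaOH) = 0.1400 x 0.01779 = 0.002491 mol.
n(C6H8O6) = 0.002491 / 1 = 0.002491 mol.
mass of C6H8O6 = 0.002491 x 176.12 = 0.4386 g.
% purity = 0.4386 / 1.1079 x 100 = 39.6%.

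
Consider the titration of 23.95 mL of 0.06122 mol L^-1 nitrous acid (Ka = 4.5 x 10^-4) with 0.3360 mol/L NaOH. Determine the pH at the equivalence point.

n(HNO2) = 0.06122 x 0.02395 = 0.001466 mol; V(NaOH) at equivalence = 0.001466/0.3360 = 0.004364 L.
At equivalence all the acid is converted to NO2-; total volume = 0.02395 + 0.004364 = 0.02831 L, so [NO2-] = 0.001466/0.02831 = 0.05178 M.
Kb = Kw/Ka = 1.0e-14 / 4.5 x 10^-4 = 2.22e-11.
[OH^-] = sqrt(Kb x [NO2-]) = sqrt(2.22e-11 x 0.05178) = 1.07e-6 M.
pOH = 5.97, so pH = 14.00 - 5.97 = 8.03.

8.03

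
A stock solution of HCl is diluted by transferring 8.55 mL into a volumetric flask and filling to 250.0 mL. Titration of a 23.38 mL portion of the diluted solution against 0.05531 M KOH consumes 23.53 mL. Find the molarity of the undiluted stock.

1.63 M

n(KOH) = 0.05531 x 0.02353 = 0.001301 mol.
n(HCl) in the aliquot = 0.001301 mol.
[diluted HCl] = 0.001301 / 0.02338 = 0.05566 M.
Dilution factor = 250.0/8.550 = 29.24, so [stock] = 0.05566 x 29.24 = 1.63 M.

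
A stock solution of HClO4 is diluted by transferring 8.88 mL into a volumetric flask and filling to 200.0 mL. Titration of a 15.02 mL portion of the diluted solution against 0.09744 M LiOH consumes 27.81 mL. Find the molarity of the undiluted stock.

4.06 M

n(LiOH) = 0.09744 x 0.02781 = 0.002710 mol.
n(HClO4) in the aliquot = 0.002710 mol.
[diluted HClO4] = 0.002710 / 0.01502 = 0.1804 M.
Dilution factor = 200.0/8.880 = 22.52, so [stock] = 0.1804 x 22.52 = 4.06 M.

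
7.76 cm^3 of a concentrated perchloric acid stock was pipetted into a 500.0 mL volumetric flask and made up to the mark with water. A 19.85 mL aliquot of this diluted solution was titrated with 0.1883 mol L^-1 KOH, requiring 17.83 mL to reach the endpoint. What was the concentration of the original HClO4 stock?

n(KOH) = 0.1883 x 0.01783 = 0.003357 mol.
n(HClO4) in the aliquot = 0.003357 mol.
[diluted HClO4] = 0.003357 / 0.01985 = 0.1691 M.
Dilution factor = 500.0/7.760 = 64.43, so [stock] = 0.1691 x 64.43 = 10.9 M.

10.9 M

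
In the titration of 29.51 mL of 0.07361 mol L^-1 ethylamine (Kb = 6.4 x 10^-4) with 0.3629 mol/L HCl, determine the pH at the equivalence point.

6.01

n(C2H5NH2) = 0.07361 x 0.02951 = 0.002172 mol; V(HCl) at equivalence = 0.002172/0.3629 = 0.005986 L.
At equivalence the base is fully converted to C2H5NH3+; total volume = 0.03550 L, so [C2H5NH3+] = 0.002172/0.03550 = 0.06120 M.
Ka(C2H5NH3+) = Kw/Kb = 1.0e-14 / 6.4 x 10^-4 = 1.56e-11.
[H^+] = sqrt(Ka x [C2H5NH3+]) = sqrt(1.56e-11 x 0.06120) = 9.78e-7 M.
pH = -log(9.78e-7) = 6.01.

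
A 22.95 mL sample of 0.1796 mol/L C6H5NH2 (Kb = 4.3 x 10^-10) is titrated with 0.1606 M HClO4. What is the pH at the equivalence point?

n(C6H5NH2) = 0.1796 x 0.02295 = 0.004122 mol; V(HClO4) at equivalence = 0.004122/0.1606 = 0.02567 L.
At equivalence the base is fully converted to C6H5NH3+; total volume = 0.04862 L, so [C6H5NH3+] = 0.004122/0.04862 = 0.08478 M.
Ka(C6H5NH3+) = Kw/Kb = 1.0e-14 / 4.3 x 10^-10 = 2.33e-5.
[H^+] = sqrt(Ka x [C6H5NH3+]) = sqrt(2.33e-5 x 0.08478) = 0.00140 M.
pH = -log(0.00140) = 2.85.

2.85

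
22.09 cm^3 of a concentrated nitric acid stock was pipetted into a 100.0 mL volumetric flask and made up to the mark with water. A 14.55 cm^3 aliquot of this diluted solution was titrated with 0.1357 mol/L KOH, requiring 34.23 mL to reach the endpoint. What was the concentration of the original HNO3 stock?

n(KOH) = 0.1357 x 0.03423 = 0.004645 mol.
n(HNO3) in the aliquot = 0.004645 mol.
[diluted HNO3] = 0.004645 / 0.01455 = 0.3192 M.
Dilution factor = 100.0/22.09 = 4.527, so [stock] = 0.3192 x 4.527 = 1.45 M.

1.45 M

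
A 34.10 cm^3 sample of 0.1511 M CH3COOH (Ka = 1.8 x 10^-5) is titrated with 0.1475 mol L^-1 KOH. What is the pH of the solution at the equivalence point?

8.81

n(CH3COOH) = 0.1511 x 0.03410 = 0.005153 mol; V(KOH) at equivalence = 0.005153/0.1475 = 0.03493 L.
At equivalence all the acid is converted to CH3COO-; total volume = 0.03410 + 0.03493 = 0.06903 L, so [CH3COO-] = 0.005153/0.06903 = 0.07464 M.
Kb = Kw/Ka = 1.0e-14 / 1.8 x 10^-5 = 5.56e-10.
[OH^-] = sqrt(Kb x [CH3COO-]) = sqrt(5.56e-10 x 0.07464) = 6.44e-6 M.
pOH = 5.19, so pH = 14.00 - 5.19 = 8.81.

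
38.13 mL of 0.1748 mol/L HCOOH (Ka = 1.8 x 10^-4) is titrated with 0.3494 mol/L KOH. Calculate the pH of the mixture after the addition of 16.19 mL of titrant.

Initial n(HCOOH) = 0.1748 x 0.03813 = 0.006665 mol.
n(KOH) added = 0.3494 x 0.01619 = 0.005657 mol, converting that many moles of HCOOH to HCOO-.
Remaining n(HCOOH) = 0.001008 mol; n(HCOO-) = 0.005657 mol.
By Henderson-Hasselbalch, pH = pKa + log([A^-]/[HA]) = 3.74 + log(0.005657/0.001008) = 3.74 + (+0.75) = 4.49.

4.49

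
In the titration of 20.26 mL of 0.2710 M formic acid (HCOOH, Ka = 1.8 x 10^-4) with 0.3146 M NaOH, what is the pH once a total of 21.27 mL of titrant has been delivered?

12.46

n(acid) = 0.2710 x 0.02026 = 0.005490 mol; n(NaOH) added = 0.3146 x 0.02127 = 0.006692 mol.
Base is in excess by 0.006692 - 0.005490 = 0.001201 mol in a total volume of 0.04153 L.
[OH^-] = 0.001201/0.04153 = 0.02892 M, so pOH = 1.54 and pH = 14.00 - 1.54 = 12.46.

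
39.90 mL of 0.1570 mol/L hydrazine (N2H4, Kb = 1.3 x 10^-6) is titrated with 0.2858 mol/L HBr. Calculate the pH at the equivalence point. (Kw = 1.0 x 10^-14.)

4.55

n(N2H4) = 0.1570 x 0.03990 = 0.006264 mol; V(HBr) at equivalence = 0.006264/0.2858 = 0.02192 L.
At equivalence the base is fully converted to N2H5+; total volume = 0.06182 L, so [N2H5+] = 0.006264/0.06182 = 0.1013 M.
Ka(N2H5+) = Kw/Kb = 1.0e-14 / 1.3 x 10^-6 = 7.69e-9.
[H^+] = sqrt(Ka x [N2H5+]) = sqrt(7.69e-9 x 0.1013) = 2.79e-5 M.
pH = -log(2.79e-5) = 4.55.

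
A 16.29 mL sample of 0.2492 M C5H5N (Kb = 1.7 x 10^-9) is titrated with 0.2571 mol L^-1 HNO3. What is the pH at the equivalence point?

3.06

n(C5H5N) = 0.2492 x 0.01629 = 0.004059 mol; V(HNO3) at equivalence = 0.004059/0.2571 = 0.01579 L.
At equivalence the base is fully converted to C5H5NH+; total volume = 0.03208 L, so [C5H5NH+] = 0.004059/0.03208 = 0.1265 M.
Ka(C5H5NH+) = Kw/Kb = 1.0e-14 / 1.7 x 10^-9 = 5.88e-6.
[H^+] = sqrt(Ka x [C5H5NH+]) = sqrt(5.88e-6 x 0.1265) = 0.000863 M.
pH = -log(0.000863) = 3.06.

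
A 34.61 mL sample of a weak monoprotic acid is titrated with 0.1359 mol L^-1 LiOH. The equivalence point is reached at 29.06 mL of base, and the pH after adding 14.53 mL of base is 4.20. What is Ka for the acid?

6.3 x 10^-5

14.53 mL is half of the equivalence volume, so this is the half-equivalence point where [HA] = [A^-].
At half-equivalence pH = pKa, so pKa = 4.20.
Ka = 10^(-4.20) = 6.3 x 10^-5.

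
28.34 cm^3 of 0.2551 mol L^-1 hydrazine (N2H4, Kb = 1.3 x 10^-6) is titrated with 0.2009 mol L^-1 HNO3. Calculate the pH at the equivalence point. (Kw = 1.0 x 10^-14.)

n(N2H4) = 0.2551 x 0.02834 = 0.007230 mol; V(HNO3) at equivalence = 0.007230/0.2009 = 0.03599 L.
At equivalence the base is fully converted to N2H5+; total volume = 0.06433 L, so [N2H5+] = 0.007230/0.06433 = 0.1124 M.
Ka(N2H5+) = Kw/Kb = 1.0e-14 / 1.3 x 10^-6 = 7.69e-9.
[H^+] = sqrt(Ka x [N2H5+]) = sqrt(7.69e-9 x 0.1124) = 2.94e-5 M.
pH = -log(2.94e-5) = 4.53.

4.53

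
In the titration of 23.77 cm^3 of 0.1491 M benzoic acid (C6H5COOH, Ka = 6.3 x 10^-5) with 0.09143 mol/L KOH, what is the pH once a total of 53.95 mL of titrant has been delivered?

12.25

n(acid) = 0.1491 x 0.02377 = 0.003544 mol; n(KOH) added = 0.09143 x 0.05395 = 0.004933 mol.
Base is in excess by 0.004933 - 0.003544 = 0.001389 mol in a total volume of 0.07772 L.
[OH^-] = 0.001389/0.07772 = 0.01787 M, so pOH = 1.75 and pH = 14.00 - 1.75 = 12.25.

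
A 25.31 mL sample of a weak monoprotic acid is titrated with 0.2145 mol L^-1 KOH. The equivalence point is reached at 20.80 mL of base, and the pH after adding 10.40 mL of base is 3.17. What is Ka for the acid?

10.40 mL is half of the equivalence volume, so this is the half-equivalence point where [HA] = [A^-].
At half-equivalence pH = pKa, so pKa = 3.17.
Ka = 10^(-3.17) = 6.8 x 10^-4.

6.8 x 10^-4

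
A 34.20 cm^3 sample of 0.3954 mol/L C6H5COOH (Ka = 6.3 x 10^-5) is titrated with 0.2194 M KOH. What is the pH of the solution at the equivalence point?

8.68

n(C6H5COOH) = 0.3954 x 0.03420 = 0.01352 mol; V(KOH) at equivalence = 0.01352/0.2194 = 0.06163 L.
At equivalence all the acid is converted to C6H5COO-; total volume = 0.03420 + 0.06163 = 0.09583 L, so [C6H5COO-] = 0.01352/0.09583 = 0.1411 M.
Kb = Kw/Ka = 1.0e-14 / 6.3 x 10^-5 = 1.59e-10.
[OH^-] = sqrt(Kb x [C6H5COO-]) = sqrt(1.59e-10 x 0.1411) = 4.73e-6 M.
pOH = 5.32, so pH = 14.00 - 5.32 = 8.68.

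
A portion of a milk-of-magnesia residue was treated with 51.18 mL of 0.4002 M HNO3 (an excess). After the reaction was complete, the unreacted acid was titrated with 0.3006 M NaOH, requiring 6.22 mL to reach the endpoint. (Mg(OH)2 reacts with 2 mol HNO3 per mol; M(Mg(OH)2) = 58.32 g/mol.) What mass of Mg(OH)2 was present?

0.543 g

Total n(HNO3) added = 0.4002 x 0.05118 = 0.02048 mol.
n(NaOH) used = 0.3006 x 0.006220 = 0.001870 mol, which equals the excess n(HNO3).
So n(HNO3) consumed by the sample = 0.02048 - 0.001870 = 0.01861 mol.
n(Mg(OH)2) = 0.01861 / 2 = 0.009306 mol.
mass = 0.009306 mol x 58.32 g/mol = 0.543 g.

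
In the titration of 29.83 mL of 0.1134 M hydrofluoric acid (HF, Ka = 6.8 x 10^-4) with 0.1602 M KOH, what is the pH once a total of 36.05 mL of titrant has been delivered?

12.56

n(acid) = 0.1134 x 0.02983 = 0.003383 mol; n(KOH) added = 0.1602 x 0.03605 = 0.005775 mol.
Base is in excess by 0.005775 - 0.003383 = 0.002392 mol in a total volume of 0.06588 L.
[OH^-] = 0.002392/0.06588 = 0.03632 M, so pOH = 1.44 and pH = 14.00 - 1.44 = 12.56.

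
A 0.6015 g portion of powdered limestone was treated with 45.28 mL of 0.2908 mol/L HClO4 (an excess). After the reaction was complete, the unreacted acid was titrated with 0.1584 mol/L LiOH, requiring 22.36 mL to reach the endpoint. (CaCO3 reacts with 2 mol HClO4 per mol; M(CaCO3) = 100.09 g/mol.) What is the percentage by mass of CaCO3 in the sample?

80.1%

Total n(HClO4) added = 0.2908 x 0.04528 = 0.01317 mol.
n(LiOH) used = 0.1584 x 0.02236 = 0.003542 mol, which equals the excess n(HClO4).
So n(HClO4) consumed by the sample = 0.01317 - 0.003542 = 0.009626 mol.
n(CaCO3) = 0.009626 / 2 = 0.004813 mol.
mass CaCO3 = 0.004813 x 100.09 = 0.4817 g, so %CaCO3 = 0.4817/0.6015 x 100 = 80.1%.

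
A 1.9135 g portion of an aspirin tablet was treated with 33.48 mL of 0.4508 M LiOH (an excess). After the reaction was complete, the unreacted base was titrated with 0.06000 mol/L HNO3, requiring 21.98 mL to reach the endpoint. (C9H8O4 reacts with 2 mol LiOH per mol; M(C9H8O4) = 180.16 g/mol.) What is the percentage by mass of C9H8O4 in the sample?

Total n(LiOH) added = 0.4508 x 0.03348 = 0.01509 mol.
n(HNO3) used = 0.06000 x 0.02198 = 0.001319 mol, which equals the excess n(LiOH).
So n(LiOH) consumed by the sample = 0.01509 - 0.001319 = 0.01377 mol.
n(C9H8O4) = 0.01377 / 2 = 0.006887 mol.
mass C9H8O4 = 0.006887 x 180.16 = 1.241 g, so %C9H8O4 = 1.241/1.9135 x 100 = 64.8%.

64.8%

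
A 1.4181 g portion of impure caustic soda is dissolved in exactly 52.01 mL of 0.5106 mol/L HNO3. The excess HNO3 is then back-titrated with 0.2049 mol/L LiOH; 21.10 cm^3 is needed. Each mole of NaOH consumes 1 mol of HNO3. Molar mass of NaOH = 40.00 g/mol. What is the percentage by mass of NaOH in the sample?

Total n(HNO3) added = 0.5106 x 0.05201 = 0.02656 mol.
n(LiOH) used = 0.2049 x 0.02110 = 0.004323 mol, which equals the excess n(HNO3).
So n(HNO3) consumed by the sample = 0.02656 - 0.004323 = 0.02223 mol.
n(NaOH) = 0.02223 / 1 = 0.02223 mol.
mass NaOH = 0.02223 x 40.00 = 0.8893 g, so %NaOH = 0.8893/1.4181 x 100 = 62.7%.

62.7%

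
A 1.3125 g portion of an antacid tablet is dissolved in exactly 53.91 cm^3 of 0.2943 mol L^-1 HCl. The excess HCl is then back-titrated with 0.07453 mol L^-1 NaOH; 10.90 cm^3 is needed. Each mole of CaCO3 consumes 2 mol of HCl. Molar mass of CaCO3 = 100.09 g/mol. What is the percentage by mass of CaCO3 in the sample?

Total n(HCl) added = 0.2943 x 0.05391 = 0.01587 mol.
n(NaOH) used = 0.07453 x 0.01090 = 0.0008124 mol, which equals the excess n(HCl).
So n(HCl) consumed by the sample = 0.01587 - 0.0008124 = 0.01505 mol.
n(CaCO3) = 0.01505 / 2 = 0.007527 mol.
mass CaCO3 = 0.007527 x 100.09 = 0.7533 g, so %CaCO3 = 0.7533/1.3125 x 100 = 57.4%.

57.4%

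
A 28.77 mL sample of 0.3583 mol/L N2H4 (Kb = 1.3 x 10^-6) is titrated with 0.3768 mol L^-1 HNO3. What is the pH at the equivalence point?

4.42

n(N2H4) = 0.3583 x 0.02877 = 0.01031 mol; V(HNO3) at equivalence = 0.01031/0.3768 = 0.02736 L.
At equivalence the base is fully converted to N2H5+; total volume = 0.05613 L, so [N2H5+] = 0.01031/0.05613 = 0.1837 M.
Ka(N2H5+) = Kw/Kb = 1.0e-14 / 1.3 x 10^-6 = 7.69e-9.
[H^+] = sqrt(Ka x [N2H5+]) = sqrt(7.69e-9 x 0.1837) = 3.76e-5 M.
pH = -log(3.76e-5) = 4.42.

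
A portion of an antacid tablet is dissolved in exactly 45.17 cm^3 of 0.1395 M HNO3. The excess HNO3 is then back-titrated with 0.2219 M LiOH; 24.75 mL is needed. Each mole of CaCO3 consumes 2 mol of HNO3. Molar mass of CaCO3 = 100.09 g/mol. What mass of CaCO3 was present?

0.0405 g

Total n(HNO3) added = 0.1395 x 0.04517 = 0.006301 mol.
n(LiOH) used = 0.2219 x 0.02475 = 0.005492 mol, which equals the excess n(HNO3).
So n(HNO3) consumed by the sample = 0.006301 - 0.005492 = 0.0008092 mol.
n(CaCO3) = 0.0008092 / 2 = 0.0004046 mol.
mass = 0.0004046 mol x 100.09 g/mol = 0.0405 g.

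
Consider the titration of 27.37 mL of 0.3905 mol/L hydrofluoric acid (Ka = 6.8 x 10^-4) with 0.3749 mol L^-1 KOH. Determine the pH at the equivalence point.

n(HF) = 0.3905 x 0.02737 = 0.01069 mol; V(KOH) at equivalence = 0.01069/0.3749 = 0.02851 L.
At equivalence all the acid is converted to F-; total volume = 0.02737 + 0.02851 = 0.05588 L, so [F-] = 0.01069/0.05588 = 0.1913 M.
Kb = Kw/Ka = 1.0e-14 / 6.8 x 10^-4 = 1.47e-11.
[OH^-] = sqrt(Kb x [F-]) = sqrt(1.47e-11 x 0.1913) = 1.68e-6 M.
pOH = 5.78, so pH = 14.00 - 5.78 = 8.22.

8.22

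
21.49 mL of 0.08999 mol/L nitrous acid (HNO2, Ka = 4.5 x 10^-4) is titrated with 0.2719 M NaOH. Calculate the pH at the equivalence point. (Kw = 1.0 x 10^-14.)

n(HNO2) = 0.08999 x 0.02149 = 0.001934 mol; V(NaOH) at equivalence = 0.001934/0.2719 = 0.007112 L.
At equivalence all the acid is converted to NO2-; total volume = 0.02149 + 0.007112 = 0.02860 L, so [NO2-] = 0.001934/0.02860 = 0.06761 M.
Kb = Kw/Ka = 1.0e-14 / 4.5 x 10^-4 = 2.22e-11.
[OH^-] = sqrt(Kb x [NO2-]) = sqrt(2.22e-11 x 0.06761) = 1.23e-6 M.
pOH = 5.91, so pH = 14.00 - 5.91 = 8.09.

8.09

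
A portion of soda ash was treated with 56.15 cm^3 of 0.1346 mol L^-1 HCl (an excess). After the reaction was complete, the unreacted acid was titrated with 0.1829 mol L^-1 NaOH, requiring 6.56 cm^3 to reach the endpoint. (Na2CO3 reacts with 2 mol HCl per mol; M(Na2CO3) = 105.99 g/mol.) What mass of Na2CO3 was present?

0.337 g

Total n(HCl) added = 0.1346 x 0.05615 = 0.007558 mol.
n(NaOH) used = 0.1829 x 0.006560 = 0.001200 mol, which equals the excess n(HCl).
So n(HCl) consumed by the sample = 0.007558 - 0.001200 = 0.006358 mol.
n(Na2CO3) = 0.006358 / 2 = 0.003179 mol.
mass = 0.003179 mol x 105.99 g/mol = 0.337 g.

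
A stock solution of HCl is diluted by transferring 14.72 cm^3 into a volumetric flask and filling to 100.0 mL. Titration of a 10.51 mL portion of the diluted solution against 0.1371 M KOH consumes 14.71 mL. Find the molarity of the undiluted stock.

1.30 M

n(KOH) = 0.1371 x 0.01471 = 0.002017 mol.
n(HCl) in the aliquot = 0.002017 mol.
[diluted HCl] = 0.002017 / 0.01051 = 0.1919 M.
Dilution factor = 100.0/14.72 = 6.793, so [stock] = 0.1919 x 6.793 = 1.30 M.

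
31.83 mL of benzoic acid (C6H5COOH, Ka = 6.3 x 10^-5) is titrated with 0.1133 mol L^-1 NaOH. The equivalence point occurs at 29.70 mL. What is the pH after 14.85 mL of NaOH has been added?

4.20

14.85 mL is exactly half the equivalence volume (29.70/2), i.e. the half-equivalence point.
There, n(HA) = n(A^-), so pH = pKa = -log(6.3 x 10^-5) = 4.20.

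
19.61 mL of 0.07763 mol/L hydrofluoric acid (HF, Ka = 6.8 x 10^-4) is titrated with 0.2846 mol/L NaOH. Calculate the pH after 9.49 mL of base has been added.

12.61

n(acid) = 0.07763 x 0.01961 = 0.001522 mol; n(NaOH) added = 0.2846 x 0.009490 = 0.002701 mol.
Base is in excess by 0.002701 - 0.001522 = 0.001179 mol in a total volume of 0.02910 L.
[OH^-] = 0.001179/0.02910 = 0.04050 M, so pOH = 1.39 and pH = 14.00 - 1.39 = 12.61.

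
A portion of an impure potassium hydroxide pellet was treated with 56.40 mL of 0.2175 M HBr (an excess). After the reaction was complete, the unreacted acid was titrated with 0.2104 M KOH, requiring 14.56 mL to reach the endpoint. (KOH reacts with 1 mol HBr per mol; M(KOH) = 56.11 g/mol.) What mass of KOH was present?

0.516 g

Total n(HBr) added = 0.2175 x 0.05640 = 0.01227 mol.
n(KOH) used = 0.2104 x 0.01456 = 0.003063 mol, which equals the excess n(HBr).
So n(HBr) consumed by the sample = 0.01227 - 0.003063 = 0.009204 mol.
n(KOH) = 0.009204 / 1 = 0.009204 mol.
mass = 0.009204 mol x 56.11 g/mol = 0.516 g.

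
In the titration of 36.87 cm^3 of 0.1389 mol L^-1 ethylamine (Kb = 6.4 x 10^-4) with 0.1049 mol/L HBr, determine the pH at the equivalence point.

n(C2H5NH2) = 0.1389 x 0.03687 = 0.005121 mol; V(HBr) at equivalence = 0.005121/0.1049 = 0.04882 L.
At equivalence the base is fully converted to C2H5NH3+; total volume = 0.08569 L, so [C2H5NH3+] = 0.005121/0.08569 = 0.05976 M.
Ka(C2H5NH3+) = Kw/Kb = 1.0e-14 / 6.4 x 10^-4 = 1.56e-11.
[H^+] = sqrt(Ka x [C2H5NH3+]) = sqrt(1.56e-11 x 0.05976) = 9.66e-7 M.
pH = -log(9.66e-7) = 6.01.

6.01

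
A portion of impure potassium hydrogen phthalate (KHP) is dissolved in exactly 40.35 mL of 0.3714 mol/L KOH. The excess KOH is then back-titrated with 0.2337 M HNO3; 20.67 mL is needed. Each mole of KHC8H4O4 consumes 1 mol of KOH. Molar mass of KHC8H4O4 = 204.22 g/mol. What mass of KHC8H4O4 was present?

2.07 g

Total n(KOH) added = 0.3714 x 0.04035 = 0.01499 mol.
n(HNO3) used = 0.2337 x 0.02067 = 0.004831 mol, which equals the excess n(KOH).
So n(KOH) consumed by the sample = 0.01499 - 0.004831 = 0.01016 mol.
n(KHC8H4O4) = 0.01016 / 1 = 0.01016 mol.
mass = 0.01016 mol x 204.22 g/mol = 2.07 g.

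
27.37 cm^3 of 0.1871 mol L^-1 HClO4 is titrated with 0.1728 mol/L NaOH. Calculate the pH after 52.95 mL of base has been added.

12.70

n(acid) = 0.1871 x 0.02737 = 0.005121 mol; n(NaOH) added = 0.1728 x 0.05295 = 0.009150 mol.
Base is in excess by 0.009150 - 0.005121 = 0.004029 mol in a total volume of 0.08032 L.
[OH^-] = 0.004029/0.08032 = 0.05016 M, so pOH = 1.30 and pH = 14.00 - 1.30 = 12.70.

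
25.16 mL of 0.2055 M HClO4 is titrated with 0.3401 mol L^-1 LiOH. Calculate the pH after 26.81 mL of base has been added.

12.88

n(acid) = 0.2055 x 0.02516 = 0.005170 mol; n(LiOH) added = 0.3401 x 0.02681 = 0.009118 mol.
Base is in excess by 0.009118 - 0.005170 = 0.003948 mol in a total volume of 0.05197 L.
[OH^-] = 0.003948/0.05197 = 0.07596 M, so pOH = 1.12 and pH = 14.00 - 1.12 = 12.88.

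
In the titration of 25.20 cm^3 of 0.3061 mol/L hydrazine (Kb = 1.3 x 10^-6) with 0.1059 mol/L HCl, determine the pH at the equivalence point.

n(N2H4) = 0.3061 x 0.02520 = 0.007714 mol; V(HCl) at equivalence = 0.007714/0.1059 = 0.07284 L.
At equivalence the base is fully converted to N2H5+; total volume = 0.09804 L, so [N2H5+] = 0.007714/0.09804 = 0.07868 M.
Ka(N2H5+) = Kw/Kb = 1.0e-14 / 1.3 x 10^-6 = 7.69e-9.
[H^+] = sqrt(Ka x [N2H5+]) = sqrt(7.69e-9 x 0.07868) = 2.46e-5 M.
pH = -log(2.46e-5) = 4.61.

4.61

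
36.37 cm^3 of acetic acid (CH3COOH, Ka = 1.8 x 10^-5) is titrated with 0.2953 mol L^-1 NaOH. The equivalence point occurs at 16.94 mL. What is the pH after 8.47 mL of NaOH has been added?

8.47 mL is exactly half the equivalence volume (16.94/2), i.e. the half-equivalence point.
There, n(HA) = n(A^-), so pH = pKa = -log(1.8 x 10^-5) = 4.74.

4.74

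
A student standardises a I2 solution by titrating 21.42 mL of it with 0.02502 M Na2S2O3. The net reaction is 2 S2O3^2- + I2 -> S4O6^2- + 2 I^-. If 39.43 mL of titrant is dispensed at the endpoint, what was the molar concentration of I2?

0.0230 M

n(Na2S2O3) = 0.02502 x 0.03943 = 0.0009865 mol.
From the balanced equation, 2 mol Na2S2O3 reacts with 1 mol I2, so n(I2) = 0.0009865 x 1/2 = 0.0004933 mol.
[I2] = 0.0004933 / 0.02142 L = 0.0230 M.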